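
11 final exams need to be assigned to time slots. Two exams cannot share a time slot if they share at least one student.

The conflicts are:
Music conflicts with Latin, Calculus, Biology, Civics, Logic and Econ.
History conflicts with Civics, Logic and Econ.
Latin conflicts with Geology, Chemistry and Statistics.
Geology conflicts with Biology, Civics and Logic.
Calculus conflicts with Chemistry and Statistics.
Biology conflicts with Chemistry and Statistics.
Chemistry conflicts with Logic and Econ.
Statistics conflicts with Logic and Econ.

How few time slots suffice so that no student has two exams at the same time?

History and Civics conflict, so at least 2 time slots are needed.
Using 2 time slots: Music=1, History=1, Latin=2, Geology=1, Calculus=2, Biology=2, Civics=2, Chemistry=1, Statistics=1, Logic=2, Econ=2. Every pair that conflicts lands in different time slots.

2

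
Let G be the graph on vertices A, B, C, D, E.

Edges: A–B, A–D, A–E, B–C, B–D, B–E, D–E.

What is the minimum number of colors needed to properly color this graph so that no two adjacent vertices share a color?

A, B, D, E are mutually adjacent (a clique of size 4), so at least 4 colors are needed.
4 colors suffice: color 1 → {B}; color 2 → {A, C}; color 3 → {D}; color 4 → {E}. Each edge has distinct colors on its endpoints.

4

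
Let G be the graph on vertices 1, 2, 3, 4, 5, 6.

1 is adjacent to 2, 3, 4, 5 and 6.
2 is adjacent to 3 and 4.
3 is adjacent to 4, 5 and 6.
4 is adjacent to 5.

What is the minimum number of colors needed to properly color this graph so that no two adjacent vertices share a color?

4

1, 2, 3, 4 are mutually adjacent (a clique of size 4), so at least 4 colors are needed.
A valid assignment using 4 colors: 1=blue, 2=yellow, 3=red, 4=green, 5=yellow, 6=green. Each edge has distinct colors on its endpoints.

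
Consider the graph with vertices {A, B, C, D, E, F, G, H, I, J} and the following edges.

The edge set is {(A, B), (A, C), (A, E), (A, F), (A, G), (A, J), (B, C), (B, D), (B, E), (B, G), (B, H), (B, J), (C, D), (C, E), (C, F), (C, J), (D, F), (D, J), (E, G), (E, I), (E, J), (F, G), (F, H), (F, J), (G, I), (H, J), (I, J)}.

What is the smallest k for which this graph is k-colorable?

A, B, C, E, J are pairwise adjacent (a clique of size 5), so at least 5 colors are needed.
5 colors suffice: color 1 → {G, J}; color 2 → {B, F, I}; color 3 → {A, D, H}; color 4 → {C}; color 5 → {E}. No two adjacent vertices share a color.

5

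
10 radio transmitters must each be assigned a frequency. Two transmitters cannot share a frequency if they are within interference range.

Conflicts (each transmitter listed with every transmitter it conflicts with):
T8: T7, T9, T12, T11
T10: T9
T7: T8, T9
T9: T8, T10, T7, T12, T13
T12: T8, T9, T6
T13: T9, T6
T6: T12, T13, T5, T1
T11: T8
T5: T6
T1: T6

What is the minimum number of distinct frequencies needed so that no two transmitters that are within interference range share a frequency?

T8, T9, T12 pairwise conflict, so at least 3 frequencies are needed.
Using 3 frequencies: T8=2, T10=2, T7=3, T9=1, T12=3, T13=2, T6=1, T11=1, T5=2, T1=2. Every pair that conflicts lands in different frequencies.

3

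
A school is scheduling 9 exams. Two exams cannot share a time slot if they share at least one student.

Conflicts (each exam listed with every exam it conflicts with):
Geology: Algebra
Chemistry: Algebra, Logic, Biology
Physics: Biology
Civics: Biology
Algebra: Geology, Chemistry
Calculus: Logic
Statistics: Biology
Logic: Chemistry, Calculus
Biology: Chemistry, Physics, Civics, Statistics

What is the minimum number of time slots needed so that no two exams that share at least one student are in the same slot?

Statistics and Biology conflict, so at least 2 time slots are needed.
2 time slots suffice: time slot 1 → {Algebra, Logic, Biology}; time slot 2 → {Geology, Chemistry, Physics, Civics, Calculus, Statistics}. No two conflicting exams share a time slot.

2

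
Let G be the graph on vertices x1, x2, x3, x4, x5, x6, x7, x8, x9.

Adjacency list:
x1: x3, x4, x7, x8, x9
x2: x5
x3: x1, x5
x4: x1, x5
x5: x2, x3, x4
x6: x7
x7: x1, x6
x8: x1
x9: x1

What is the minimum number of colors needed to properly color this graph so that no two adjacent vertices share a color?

2

x1 and x7 are adjacent, so at least 2 colors are needed.
2 colors suffice: color 1 → {x1, x5, x6}; color 2 → {x2, x3, x4, x7, x8, x9}. Each edge has distinct colors on its endpoints.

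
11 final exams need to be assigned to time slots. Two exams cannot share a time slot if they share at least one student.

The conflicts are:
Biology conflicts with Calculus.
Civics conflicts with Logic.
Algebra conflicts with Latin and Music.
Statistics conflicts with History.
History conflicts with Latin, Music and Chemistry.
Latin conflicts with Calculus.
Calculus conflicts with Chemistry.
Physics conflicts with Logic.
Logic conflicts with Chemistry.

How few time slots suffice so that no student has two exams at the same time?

Calculus and Chemistry conflict, so at least 2 time slots are needed.
2 time slots suffice: Biology=2, Civics=2, Algebra=1, Statistics=2, History=1, Latin=2, Music=2, Calculus=1, Physics=2, Logic=1, Chemistry=2. Each listed conflict is separated.

2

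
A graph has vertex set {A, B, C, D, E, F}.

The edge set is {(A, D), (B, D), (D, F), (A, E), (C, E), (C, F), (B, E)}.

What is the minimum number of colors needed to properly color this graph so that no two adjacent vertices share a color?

The cycle A-E-C-F-D-A has odd length 5, so it cannot be 2-colored; at least 3 colors are needed.
3 colors suffice: color red → {D, E}; color blue → {A, B, C}; color green → {F}. No two adjacent vertices share a color.

3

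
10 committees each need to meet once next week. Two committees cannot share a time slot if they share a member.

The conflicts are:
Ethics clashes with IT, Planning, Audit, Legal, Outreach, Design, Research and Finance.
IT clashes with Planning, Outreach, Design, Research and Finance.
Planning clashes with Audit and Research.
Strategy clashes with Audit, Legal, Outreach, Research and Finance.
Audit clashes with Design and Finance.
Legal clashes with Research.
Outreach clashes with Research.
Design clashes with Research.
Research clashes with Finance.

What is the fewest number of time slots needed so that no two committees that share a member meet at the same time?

4

Ethics, IT, Planning, Research all conflict with each other, so at least 4 time slots are needed.
A valid assignment using 4 time slots: Ethics=1, IT=3, Planning=4, Strategy=1, Audit=2, Legal=3, Outreach=4, Design=4, Research=2, Finance=4. Every pair that conflicts lands in different time slots.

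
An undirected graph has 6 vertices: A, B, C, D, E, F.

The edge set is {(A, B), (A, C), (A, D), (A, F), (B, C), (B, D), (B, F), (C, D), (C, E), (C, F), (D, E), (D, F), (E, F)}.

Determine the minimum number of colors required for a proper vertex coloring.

A, B, C, D, F are pairwise adjacent (a clique of size 5), so at least 5 colors are needed.
One proper 5-coloring: A=5, B=4, C=3, D=1, E=4, F=2. Each edge has distinct colors on its endpoints.

5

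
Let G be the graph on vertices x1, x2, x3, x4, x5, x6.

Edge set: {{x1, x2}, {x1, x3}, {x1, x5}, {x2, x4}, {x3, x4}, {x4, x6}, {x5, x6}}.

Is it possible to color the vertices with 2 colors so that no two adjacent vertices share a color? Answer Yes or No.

No

The cycle x4-x2-x1-x5-x6-x4 has odd length 5, so it cannot be 2-colored; at least 3 colors are needed.
So 2 colors are not enough.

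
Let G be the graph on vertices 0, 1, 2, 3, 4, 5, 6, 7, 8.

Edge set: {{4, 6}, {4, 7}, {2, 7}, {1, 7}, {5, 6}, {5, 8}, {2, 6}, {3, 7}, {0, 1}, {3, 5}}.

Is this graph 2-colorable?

No

The cycle 6-4-7-3-5-6 has odd length 5, so it cannot be 2-colored; at least 3 colors are needed.
So 2 colors are not enough.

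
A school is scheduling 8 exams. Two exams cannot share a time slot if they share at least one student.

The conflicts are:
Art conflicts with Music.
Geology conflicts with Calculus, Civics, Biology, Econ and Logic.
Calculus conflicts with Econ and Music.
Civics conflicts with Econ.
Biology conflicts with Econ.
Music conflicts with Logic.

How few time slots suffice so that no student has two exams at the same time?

3

Geology, Civics, Econ pairwise conflict, so at least 3 time slots are needed.
3 time slots suffice: time slot 1 → {Geology, Music}; time slot 2 → {Art, Econ, Logic}; time slot 3 → {Calculus, Civics, Biology}. No two conflicting exams share a time slot.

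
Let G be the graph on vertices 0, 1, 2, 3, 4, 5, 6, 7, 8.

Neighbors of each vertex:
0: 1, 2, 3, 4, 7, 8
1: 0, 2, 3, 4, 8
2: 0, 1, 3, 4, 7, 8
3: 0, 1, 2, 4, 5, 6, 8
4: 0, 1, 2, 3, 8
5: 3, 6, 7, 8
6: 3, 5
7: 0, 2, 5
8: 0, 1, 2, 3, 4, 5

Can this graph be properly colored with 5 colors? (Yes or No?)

0, 1, 2, 3, 4, 8 are pairwise adjacent (a clique of size 6), so at least 6 colors are needed.
So 5 colors are not enough.

No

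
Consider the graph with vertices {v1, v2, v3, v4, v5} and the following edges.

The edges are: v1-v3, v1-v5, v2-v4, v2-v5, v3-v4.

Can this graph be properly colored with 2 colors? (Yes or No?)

The cycle v5-v1-v3-v4-v2-v5 has odd length 5, so it cannot be 2-colored; at least 3 colors are needed.
So 2 colors are not enough.

No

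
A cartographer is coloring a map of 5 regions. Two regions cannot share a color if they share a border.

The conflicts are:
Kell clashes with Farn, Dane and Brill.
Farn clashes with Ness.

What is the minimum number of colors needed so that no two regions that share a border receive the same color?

Kell and Dane conflict, so at least 2 colors are needed.
2 colors suffice: color 1 → {Kell, Ness}; color 2 → {Farn, Dane, Brill}. Every pair that conflicts lands in different colors.

2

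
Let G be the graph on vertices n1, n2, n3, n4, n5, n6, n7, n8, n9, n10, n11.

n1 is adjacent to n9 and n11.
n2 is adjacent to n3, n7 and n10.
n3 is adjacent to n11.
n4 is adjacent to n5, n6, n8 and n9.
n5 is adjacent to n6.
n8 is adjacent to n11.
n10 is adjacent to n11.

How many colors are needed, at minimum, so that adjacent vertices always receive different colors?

3

n4, n5, n6 form a triangle, so at least 3 colors are needed.
A valid assignment using 3 colors: n1=2, n2=1, n3=2, n4=1, n5=2, n6=3, n7=2, n8=2, n9=3, n10=2, n11=1. No two adjacent vertices share a color.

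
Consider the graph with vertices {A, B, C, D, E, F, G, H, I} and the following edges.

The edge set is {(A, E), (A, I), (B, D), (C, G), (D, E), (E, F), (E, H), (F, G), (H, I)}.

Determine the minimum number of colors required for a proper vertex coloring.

H and I are adjacent, so at least 2 colors are needed.
One proper 2-coloring: A=2, B=1, C=2, D=2, E=1, F=2, G=1, H=2, I=1. Every edge joins two different colors.

2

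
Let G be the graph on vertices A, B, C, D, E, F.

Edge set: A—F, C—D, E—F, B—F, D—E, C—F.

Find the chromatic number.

2

C and D are adjacent, so at least 2 colors are needed.
2 colors suffice: A=blue, B=blue, C=blue, D=red, E=blue, F=red. Every edge joins two different colors.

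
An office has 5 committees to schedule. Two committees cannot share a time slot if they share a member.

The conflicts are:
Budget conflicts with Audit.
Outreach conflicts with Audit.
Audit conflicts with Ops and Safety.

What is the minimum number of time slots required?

Outreach and Audit conflict, so at least 2 time slots are needed.
2 time slots suffice: time slot 1 → {Audit}; time slot 2 → {Budget, Outreach, Ops, Safety}. No two conflicting committees share a time slot.

2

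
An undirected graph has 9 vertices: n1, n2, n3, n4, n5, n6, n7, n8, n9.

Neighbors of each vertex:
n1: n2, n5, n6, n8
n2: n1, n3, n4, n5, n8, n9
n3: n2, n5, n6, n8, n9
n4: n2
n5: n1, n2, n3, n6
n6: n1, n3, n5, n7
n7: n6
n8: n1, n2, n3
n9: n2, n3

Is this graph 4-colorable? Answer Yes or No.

Yes

The chromatic number is 3. n1, n2, n8 are mutually adjacent, so at least 3 colors are needed.
3 colors suffice: color 1 → {n2, n6}; color 2 → {n1, n3, n4, n7}; color 3 → {n5, n8, n9}.
Since 4 ≥ 3, a proper 4-coloring certainly exists.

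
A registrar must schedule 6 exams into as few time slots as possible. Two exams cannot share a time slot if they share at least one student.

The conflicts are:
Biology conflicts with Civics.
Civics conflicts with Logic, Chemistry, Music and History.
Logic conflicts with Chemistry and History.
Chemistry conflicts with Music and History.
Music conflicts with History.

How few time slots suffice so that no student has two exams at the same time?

4

Civics, Chemistry, Music, History are mutually in conflict, so at least 4 time slots are needed.
Using 4 time slots: Biology=2, Civics=1, Logic=4, Chemistry=3, Music=4, History=2. Each listed conflict is separated.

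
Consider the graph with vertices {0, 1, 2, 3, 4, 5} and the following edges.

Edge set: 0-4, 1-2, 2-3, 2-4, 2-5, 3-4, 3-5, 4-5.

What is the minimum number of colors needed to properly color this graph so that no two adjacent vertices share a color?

4

2, 3, 4, 5 form a clique, so at least 4 colors are needed.
One proper 4-coloring: 0=a, 1=b, 2=a, 3=c, 4=b, 5=d. Each edge has distinct colors on its endpoints.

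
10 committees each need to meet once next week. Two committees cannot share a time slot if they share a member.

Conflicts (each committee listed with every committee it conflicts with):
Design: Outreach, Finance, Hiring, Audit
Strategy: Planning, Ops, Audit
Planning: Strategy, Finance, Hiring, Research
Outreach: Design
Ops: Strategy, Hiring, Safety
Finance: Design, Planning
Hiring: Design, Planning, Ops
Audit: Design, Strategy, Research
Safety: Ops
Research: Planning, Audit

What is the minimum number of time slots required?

3

The cycle Audit-Strategy-Planning-Finance-Design-Audit has odd length 5, so it cannot be 2-colored; at least 3 time slots are needed.
3 time slots suffice: time slot 1 → {Design, Planning, Ops}; time slot 2 → {Strategy, Outreach, Finance, Hiring, Safety, Research}; time slot 3 → {Audit}. Each listed conflict is separated.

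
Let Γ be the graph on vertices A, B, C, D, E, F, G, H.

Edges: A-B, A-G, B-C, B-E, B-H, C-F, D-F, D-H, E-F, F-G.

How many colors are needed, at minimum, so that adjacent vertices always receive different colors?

3

The cycle B-A-G-F-C-B has odd length 5, so it cannot be 2-colored; at least 3 colors are needed.
One proper 3-coloring: A=3, B=1, C=2, D=2, E=2, F=1, G=2, H=3. Each edge has distinct colors on its endpoints.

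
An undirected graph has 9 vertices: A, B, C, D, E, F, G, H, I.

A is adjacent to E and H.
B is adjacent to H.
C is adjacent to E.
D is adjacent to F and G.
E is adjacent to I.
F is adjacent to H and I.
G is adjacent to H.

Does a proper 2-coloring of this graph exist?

No

The cycle I-F-H-A-E-I has odd length 5, so it cannot be 2-colored; at least 3 colors are needed.
So 2 colors are not enough.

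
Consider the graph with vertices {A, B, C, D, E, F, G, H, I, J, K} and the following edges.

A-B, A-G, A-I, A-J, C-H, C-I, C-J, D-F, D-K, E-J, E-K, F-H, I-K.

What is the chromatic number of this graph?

3

The cycle J-E-K-I-A-J has odd length 5, so it cannot be 2-colored; at least 3 colors are needed.
3 colors suffice: color red → {A, C, F, K}; color blue → {B, D, G, H, I, J}; color green → {E}. Each edge has distinct colors on its endpoints.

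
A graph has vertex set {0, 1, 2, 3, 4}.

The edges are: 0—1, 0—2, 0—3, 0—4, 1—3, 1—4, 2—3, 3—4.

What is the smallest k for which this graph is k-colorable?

4

0, 1, 3, 4 are mutually adjacent (a clique of size 4), so at least 4 colors are needed.
4 colors suffice: 0=b, 1=c, 2=c, 3=a, 4=d. Every edge joins two different colors.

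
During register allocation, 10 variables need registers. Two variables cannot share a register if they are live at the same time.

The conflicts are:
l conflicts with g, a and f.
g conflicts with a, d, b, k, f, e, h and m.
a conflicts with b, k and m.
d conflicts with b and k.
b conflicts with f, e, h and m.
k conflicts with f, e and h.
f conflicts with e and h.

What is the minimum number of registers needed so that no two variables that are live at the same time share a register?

g, a, b, m pairwise conflict, so at least 4 registers are needed.
4 registers suffice: register 1 → {g}; register 2 → {l, b, k}; register 3 → {a, d, f}; register 4 → {e, h, m}. Every pair that conflicts lands in different registers.

4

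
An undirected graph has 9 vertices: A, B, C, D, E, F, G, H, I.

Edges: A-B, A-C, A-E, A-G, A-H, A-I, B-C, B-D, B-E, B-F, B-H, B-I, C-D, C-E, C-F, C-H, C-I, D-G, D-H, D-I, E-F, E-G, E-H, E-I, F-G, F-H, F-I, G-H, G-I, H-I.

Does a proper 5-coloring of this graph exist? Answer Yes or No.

No

B, C, E, F, H, I are mutually adjacent (a clique of size 6), so at least 6 colors are needed.
So 5 colors are not enough.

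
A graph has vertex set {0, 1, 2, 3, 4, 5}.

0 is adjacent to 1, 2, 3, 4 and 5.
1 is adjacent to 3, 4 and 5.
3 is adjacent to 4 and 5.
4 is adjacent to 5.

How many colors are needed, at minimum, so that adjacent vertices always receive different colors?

5

0, 1, 3, 4, 5 are mutually adjacent (a clique of size 5), so at least 5 colors are needed.
A valid assignment using 5 colors: 0=a, 1=c, 2=b, 3=d, 4=e, 5=b. No two adjacent vertices share a color.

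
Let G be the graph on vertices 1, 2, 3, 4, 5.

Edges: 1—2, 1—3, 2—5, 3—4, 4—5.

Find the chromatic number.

3

The cycle 3-1-2-5-4-3 has odd length 5, so it cannot be 2-colored; at least 3 colors are needed.
A valid assignment using 3 colors: 1=b, 2=a, 3=a, 4=c, 5=b. Every edge joins two different colors.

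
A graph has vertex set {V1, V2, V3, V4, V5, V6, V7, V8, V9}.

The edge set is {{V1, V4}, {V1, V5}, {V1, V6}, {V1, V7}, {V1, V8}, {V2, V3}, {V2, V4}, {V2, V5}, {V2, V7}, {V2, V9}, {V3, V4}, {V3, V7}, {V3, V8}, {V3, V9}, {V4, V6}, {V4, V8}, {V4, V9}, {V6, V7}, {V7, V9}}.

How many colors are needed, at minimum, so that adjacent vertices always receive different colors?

V2, V3, V4, V9 are mutually adjacent (a clique of size 4), so at least 4 colors are needed.
One proper 4-coloring: V1=2, V2=2, V3=3, V4=1, V5=1, V6=3, V7=1, V8=4, V9=4. Each edge has distinct colors on its endpoints.

4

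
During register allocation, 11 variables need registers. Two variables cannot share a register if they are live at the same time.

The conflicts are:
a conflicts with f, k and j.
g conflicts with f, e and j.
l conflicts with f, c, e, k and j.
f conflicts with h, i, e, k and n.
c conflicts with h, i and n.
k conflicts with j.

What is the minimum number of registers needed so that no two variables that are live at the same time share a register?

3

a, f, k are mutually in conflict, so at least 3 registers are needed.
Using 3 registers: a=2, g=2, l=2, f=1, c=1, h=2, i=2, e=3, k=3, n=2, j=1. Each listed conflict is separated.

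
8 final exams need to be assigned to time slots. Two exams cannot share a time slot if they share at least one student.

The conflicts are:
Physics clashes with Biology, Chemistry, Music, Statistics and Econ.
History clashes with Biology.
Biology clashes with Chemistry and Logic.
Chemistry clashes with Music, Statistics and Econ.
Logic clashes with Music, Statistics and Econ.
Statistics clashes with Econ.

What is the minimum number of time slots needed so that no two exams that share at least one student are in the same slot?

4

Physics, Chemistry, Statistics, Econ all conflict with each other, so at least 4 time slots are needed.
4 time slots suffice: Physics=2, History=1, Biology=3, Chemistry=1, Logic=1, Music=3, Statistics=3, Econ=4. Every pair that conflicts lands in different time slots.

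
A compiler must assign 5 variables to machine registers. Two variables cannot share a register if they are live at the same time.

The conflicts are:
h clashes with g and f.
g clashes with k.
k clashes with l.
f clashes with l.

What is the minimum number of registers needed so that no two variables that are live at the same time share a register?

3

The cycle l-f-h-g-k-l has odd length 5, so it cannot be 2-colored; at least 3 registers are needed.
3 registers suffice: register 1 → {h, l}; register 2 → {g, f}; register 3 → {k}. No two conflicting variables share a register.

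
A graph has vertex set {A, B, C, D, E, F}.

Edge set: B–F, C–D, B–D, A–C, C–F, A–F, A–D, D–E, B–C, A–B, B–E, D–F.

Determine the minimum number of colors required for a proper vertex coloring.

5

A, B, C, D, F are pairwise adjacent (a clique of size 5), so at least 5 colors are needed.
5 colors suffice: color 1 → {D}; color 2 → {B}; color 3 → {E, F}; color 4 → {C}; color 5 → {A}. Each edge has distinct colors on its endpoints.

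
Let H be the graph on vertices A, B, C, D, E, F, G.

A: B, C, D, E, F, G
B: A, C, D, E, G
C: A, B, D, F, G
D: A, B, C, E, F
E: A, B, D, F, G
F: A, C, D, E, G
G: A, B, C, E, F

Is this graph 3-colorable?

A, D, E, F are mutually adjacent (a clique of size 4), so at least 4 colors are needed.
So 3 colors are not enough.

No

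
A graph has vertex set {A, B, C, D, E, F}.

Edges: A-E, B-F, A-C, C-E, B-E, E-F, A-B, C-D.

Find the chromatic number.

B, E, F are mutually adjacent, so at least 3 colors are needed.
3 colors suffice: color 1 → {D, E}; color 2 → {A, F}; color 3 → {B, C}. Each edge has distinct colors on its endpoints.

3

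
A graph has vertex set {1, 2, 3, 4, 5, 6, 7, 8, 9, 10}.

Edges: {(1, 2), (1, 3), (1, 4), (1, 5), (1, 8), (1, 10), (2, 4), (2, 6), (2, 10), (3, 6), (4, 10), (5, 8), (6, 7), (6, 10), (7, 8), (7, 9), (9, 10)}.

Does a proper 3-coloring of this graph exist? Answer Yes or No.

No

1, 2, 4, 10 are pairwise adjacent (a clique of size 4), so at least 4 colors are needed.
So 3 colors are not enough.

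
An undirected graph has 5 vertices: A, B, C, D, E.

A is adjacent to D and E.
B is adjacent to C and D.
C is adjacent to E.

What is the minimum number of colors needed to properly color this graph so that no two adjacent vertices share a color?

3

The cycle C-B-D-A-E-C has odd length 5, so it cannot be 2-colored; at least 3 colors are needed.
3 colors suffice: A=3, B=2, C=1, D=1, E=2. Every edge joins two different colors.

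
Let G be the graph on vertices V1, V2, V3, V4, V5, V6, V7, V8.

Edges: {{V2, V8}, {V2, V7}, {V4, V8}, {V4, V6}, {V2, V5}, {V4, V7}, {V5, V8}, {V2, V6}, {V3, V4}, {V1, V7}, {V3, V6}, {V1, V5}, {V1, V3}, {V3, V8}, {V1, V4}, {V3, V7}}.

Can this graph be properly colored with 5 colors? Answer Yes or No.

Yes

The chromatic number is 4. V1, V3, V4, V7 are pairwise adjacent (a clique of size 4), so at least 4 colors are needed.
One proper 4-coloring: V1=4, V2=1, V3=2, V4=1, V5=2, V6=3, V7=3, V8=3.
Since 5 ≥ 4, a proper 5-coloring certainly exists.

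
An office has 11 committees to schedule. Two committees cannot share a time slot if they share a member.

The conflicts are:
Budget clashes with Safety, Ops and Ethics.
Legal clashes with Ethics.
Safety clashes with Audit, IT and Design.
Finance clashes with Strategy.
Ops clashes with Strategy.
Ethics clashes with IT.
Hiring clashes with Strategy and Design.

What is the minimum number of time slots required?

2

Budget and Ops conflict, so at least 2 time slots are needed.
A valid assignment using 2 time slots: Budget=2, Legal=2, Safety=1, Audit=2, Finance=1, Ops=1, Ethics=1, Hiring=1, IT=2, Strategy=2, Design=2. Every pair that conflicts lands in different time slots.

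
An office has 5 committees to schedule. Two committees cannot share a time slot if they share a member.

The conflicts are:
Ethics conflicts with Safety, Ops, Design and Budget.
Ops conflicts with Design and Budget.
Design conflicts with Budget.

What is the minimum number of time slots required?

Ethics, Ops, Design, Budget pairwise conflict, so at least 4 time slots are needed.
4 time slots suffice: time slot 1 → {Ethics}; time slot 2 → {Safety, Budget}; time slot 3 → {Design}; time slot 4 → {Ops}. Every pair that conflicts lands in different time slots.

4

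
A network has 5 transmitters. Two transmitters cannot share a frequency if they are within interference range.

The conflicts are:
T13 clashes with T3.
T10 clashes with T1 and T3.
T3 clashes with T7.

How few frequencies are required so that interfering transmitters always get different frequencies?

T10 and T1 conflict, so at least 2 frequencies are needed.
A valid assignment using 2 frequencies: T13=2, T10=2, T1=1, T3=1, T7=2. Each listed conflict is separated.

2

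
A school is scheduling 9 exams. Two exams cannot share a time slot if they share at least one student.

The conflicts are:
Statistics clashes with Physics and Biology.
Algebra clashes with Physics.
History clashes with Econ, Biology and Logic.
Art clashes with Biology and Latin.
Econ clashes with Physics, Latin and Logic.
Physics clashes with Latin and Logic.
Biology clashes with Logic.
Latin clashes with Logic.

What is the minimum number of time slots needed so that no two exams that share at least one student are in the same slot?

4

Econ, Physics, Latin, Logic are mutually in conflict, so at least 4 time slots are needed.
A valid assignment using 4 time slots: Statistics=1, Algebra=1, History=4, Art=1, Econ=3, Physics=2, Biology=2, Latin=4, Logic=1. No two conflicting exams share a time slot.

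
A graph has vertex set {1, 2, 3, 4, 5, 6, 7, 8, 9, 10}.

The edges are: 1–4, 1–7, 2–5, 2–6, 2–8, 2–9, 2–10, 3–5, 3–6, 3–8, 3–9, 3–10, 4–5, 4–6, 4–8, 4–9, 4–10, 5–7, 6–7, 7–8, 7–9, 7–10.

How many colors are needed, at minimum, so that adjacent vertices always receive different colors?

2 and 6 are adjacent, so at least 2 colors are needed.
2 colors suffice: 1=blue, 2=red, 3=red, 4=red, 5=blue, 6=blue, 7=red, 8=blue, 9=blue, 10=blue. Every edge joins two different colors.

2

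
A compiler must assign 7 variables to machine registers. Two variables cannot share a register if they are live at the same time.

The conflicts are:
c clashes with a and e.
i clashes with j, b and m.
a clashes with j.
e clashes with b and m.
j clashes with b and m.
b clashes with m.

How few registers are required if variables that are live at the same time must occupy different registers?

4

i, j, b, m all conflict with each other, so at least 4 registers are needed.
Using 4 registers: c=3, i=4, a=2, e=1, j=1, b=2, m=3. Each listed conflict is separated.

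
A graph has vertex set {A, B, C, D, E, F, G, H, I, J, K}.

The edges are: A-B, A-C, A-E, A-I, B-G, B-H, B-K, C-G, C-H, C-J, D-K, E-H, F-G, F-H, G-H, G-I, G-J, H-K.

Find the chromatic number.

B, H, K are mutually adjacent, so at least 3 colors are needed.
One proper 3-coloring: A=1, B=3, C=3, D=1, E=2, F=3, G=2, H=1, I=3, J=1, K=2. No two adjacent vertices share a color.

3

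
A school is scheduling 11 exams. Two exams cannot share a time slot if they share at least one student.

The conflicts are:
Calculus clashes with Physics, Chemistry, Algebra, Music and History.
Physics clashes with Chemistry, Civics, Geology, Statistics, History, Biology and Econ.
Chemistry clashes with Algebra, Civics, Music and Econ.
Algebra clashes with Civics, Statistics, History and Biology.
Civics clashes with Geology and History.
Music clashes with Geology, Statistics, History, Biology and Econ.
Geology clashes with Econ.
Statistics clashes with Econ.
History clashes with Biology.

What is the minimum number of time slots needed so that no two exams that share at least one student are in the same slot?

3

Physics, Civics, Geology all conflict with each other, so at least 3 time slots are needed.
A valid assignment using 3 time slots: Calculus=3, Physics=1, Chemistry=2, Algebra=1, Civics=3, Music=1, Geology=2, Statistics=2, History=2, Biology=3, Econ=3. Every pair that conflicts lands in different time slots.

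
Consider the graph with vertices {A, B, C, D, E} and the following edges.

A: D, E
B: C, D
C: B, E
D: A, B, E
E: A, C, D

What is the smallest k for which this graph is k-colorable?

A, D, E form a triangle, so at least 3 colors are needed.
One proper 3-coloring: A=3, B=1, C=2, D=2, E=1. Every edge joins two different colors.

3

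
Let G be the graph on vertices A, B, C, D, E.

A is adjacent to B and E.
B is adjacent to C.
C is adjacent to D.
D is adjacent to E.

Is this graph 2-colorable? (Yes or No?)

The cycle A-B-C-D-E-A has odd length 5, so it cannot be 2-colored; at least 3 colors are needed.
So 2 colors are not enough.

No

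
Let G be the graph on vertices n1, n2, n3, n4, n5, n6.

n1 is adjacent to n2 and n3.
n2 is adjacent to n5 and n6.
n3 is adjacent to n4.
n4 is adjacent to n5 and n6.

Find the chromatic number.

The cycle n4-n3-n1-n2-n5-n4 has odd length 5, so it cannot be 2-colored; at least 3 colors are needed.
One proper 3-coloring: n1=2, n2=1, n3=3, n4=1, n5=2, n6=2. Each edge has distinct colors on its endpoints.

3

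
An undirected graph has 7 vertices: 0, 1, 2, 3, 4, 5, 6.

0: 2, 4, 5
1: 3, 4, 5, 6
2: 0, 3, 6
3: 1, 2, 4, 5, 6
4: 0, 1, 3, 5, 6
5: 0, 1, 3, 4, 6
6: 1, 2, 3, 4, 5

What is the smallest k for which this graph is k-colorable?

1, 3, 4, 5, 6 are pairwise adjacent (a clique of size 5), so at least 5 colors are needed.
One proper 5-coloring: 0=a, 1=e, 2=b, 3=a, 4=c, 5=b, 6=d. No two adjacent vertices share a color.

5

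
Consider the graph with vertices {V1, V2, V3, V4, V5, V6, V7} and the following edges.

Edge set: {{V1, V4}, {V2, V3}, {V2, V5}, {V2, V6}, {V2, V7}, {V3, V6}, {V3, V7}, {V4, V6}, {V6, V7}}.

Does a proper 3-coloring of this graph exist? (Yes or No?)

No

V2, V3, V6, V7 form a clique, so at least 4 colors are needed.
So 3 colors are not enough.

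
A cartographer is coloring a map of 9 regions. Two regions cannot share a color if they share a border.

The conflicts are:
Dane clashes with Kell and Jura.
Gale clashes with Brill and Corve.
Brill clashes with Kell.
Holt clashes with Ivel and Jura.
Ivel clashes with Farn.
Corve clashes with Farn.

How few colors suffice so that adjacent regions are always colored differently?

The cycle Corve-Gale-Brill-Kell-Dane-Jura-Holt-Ivel-Farn-Corve has odd length 9, so it cannot be 2-colored; at least 3 colors are needed.
3 colors suffice: Dane=1, Gale=2, Brill=1, Holt=3, Kell=2, Ivel=1, Corve=1, Jura=2, Farn=2. No two conflicting regions share a color.

3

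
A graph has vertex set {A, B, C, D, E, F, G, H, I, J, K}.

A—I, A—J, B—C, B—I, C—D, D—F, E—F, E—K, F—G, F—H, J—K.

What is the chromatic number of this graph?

3

The cycle B-C-D-F-E-K-J-A-I-B has odd length 9, so it cannot be 2-colored; at least 3 colors are needed.
3 colors suffice: color 1 → {A, B, F, K}; color 2 → {C, E, G, H, I, J}; color 3 → {D}. No two adjacent vertices share a color.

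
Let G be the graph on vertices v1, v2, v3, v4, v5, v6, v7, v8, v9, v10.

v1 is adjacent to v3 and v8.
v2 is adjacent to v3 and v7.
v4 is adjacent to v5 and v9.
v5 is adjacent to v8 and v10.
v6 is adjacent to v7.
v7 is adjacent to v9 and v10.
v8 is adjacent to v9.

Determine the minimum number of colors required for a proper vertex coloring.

3

The cycle v10-v5-v4-v9-v7-v10 has odd length 5, so it cannot be 2-colored; at least 3 colors are needed.
One proper 3-coloring: v1=B, v2=B, v3=R, v4=R, v5=B, v6=B, v7=R, v8=R, v9=B, v10=G. Each edge has distinct colors on its endpoints.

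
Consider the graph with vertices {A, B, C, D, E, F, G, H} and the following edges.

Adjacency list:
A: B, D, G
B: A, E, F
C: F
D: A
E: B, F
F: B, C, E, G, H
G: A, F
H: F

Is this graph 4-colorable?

The chromatic number is 3. B, E, F form a triangle, so at least 3 colors are needed.
3 colors suffice: A=1, B=2, C=2, D=2, E=3, F=1, G=2, H=2.
Since 4 ≥ 3, a proper 4-coloring certainly exists.

Yes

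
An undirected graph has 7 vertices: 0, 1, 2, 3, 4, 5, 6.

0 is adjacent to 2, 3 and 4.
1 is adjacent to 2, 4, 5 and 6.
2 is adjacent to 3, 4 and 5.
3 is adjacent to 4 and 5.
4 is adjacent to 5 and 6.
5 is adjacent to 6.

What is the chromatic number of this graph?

4

1, 2, 4, 5 are pairwise adjacent (a clique of size 4), so at least 4 colors are needed.
One proper 4-coloring: 0=blue, 1=yellow, 2=green, 3=yellow, 4=red, 5=blue, 6=green. Each edge has distinct colors on its endpoints.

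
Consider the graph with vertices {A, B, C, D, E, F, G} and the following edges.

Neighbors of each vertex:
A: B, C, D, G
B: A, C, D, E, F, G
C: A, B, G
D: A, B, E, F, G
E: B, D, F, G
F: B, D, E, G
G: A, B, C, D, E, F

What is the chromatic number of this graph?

B, D, E, F, G are pairwise adjacent (a clique of size 5), so at least 5 colors are needed.
5 colors suffice: color 1 → {B}; color 2 → {G}; color 3 → {C, D}; color 4 → {A, F}; color 5 → {E}. No two adjacent vertices share a color.

5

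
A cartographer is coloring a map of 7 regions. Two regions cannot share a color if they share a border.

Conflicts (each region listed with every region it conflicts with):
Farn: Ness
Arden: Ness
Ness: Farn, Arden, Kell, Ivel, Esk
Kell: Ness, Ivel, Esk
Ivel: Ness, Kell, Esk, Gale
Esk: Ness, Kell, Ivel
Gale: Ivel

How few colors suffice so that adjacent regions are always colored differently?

Ness, Kell, Ivel, Esk are mutually in conflict, so at least 4 colors are needed.
One proper 4-coloring: Farn=2, Arden=2, Ness=1, Kell=3, Ivel=2, Esk=4, Gale=1. Each listed conflict is separated.

4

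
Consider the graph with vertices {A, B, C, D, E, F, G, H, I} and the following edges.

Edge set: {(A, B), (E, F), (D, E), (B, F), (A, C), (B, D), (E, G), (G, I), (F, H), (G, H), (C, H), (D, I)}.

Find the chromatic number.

3

The cycle F-B-A-C-H-F has odd length 5, so it cannot be 2-colored; at least 3 colors are needed.
3 colors suffice: color 1 → {A, D, H}; color 2 → {B, C, E, I}; color 3 → {F, G}. Every edge joins two different colors.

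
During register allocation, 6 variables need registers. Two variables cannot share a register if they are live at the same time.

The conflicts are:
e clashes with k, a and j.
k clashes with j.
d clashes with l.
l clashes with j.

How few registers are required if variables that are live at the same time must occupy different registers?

e, k, j are mutually in conflict, so at least 3 registers are needed.
A valid assignment using 3 registers: e=1, k=3, d=2, l=1, a=2, j=2. Each listed conflict is separated.

3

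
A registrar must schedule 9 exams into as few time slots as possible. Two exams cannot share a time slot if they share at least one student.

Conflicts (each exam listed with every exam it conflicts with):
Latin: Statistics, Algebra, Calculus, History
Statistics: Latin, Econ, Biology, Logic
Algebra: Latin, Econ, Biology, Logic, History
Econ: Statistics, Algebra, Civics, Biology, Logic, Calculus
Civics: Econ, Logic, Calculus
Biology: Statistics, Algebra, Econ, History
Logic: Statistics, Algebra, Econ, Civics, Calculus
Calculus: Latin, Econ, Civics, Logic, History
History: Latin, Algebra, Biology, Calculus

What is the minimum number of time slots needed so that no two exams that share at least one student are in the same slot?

4

Econ, Civics, Logic, Calculus pairwise conflict, so at least 4 time slots are needed.
4 time slots suffice: Latin=1, Statistics=2, Algebra=2, Econ=1, Civics=4, Biology=3, Logic=3, Calculus=2, History=4. No two conflicting exams share a time slot.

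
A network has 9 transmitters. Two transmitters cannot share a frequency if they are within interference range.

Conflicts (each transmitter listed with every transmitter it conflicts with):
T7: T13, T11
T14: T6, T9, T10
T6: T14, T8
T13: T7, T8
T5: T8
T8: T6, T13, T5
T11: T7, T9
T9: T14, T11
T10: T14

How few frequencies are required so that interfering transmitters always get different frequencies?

3

The cycle T13-T7-T11-T9-T14-T6-T8-T13 has odd length 7, so it cannot be 2-colored; at least 3 frequencies are needed.
A valid assignment using 3 frequencies: T7=2, T14=1, T6=2, T13=3, T5=2, T8=1, T11=1, T9=2, T10=2. Every pair that conflicts lands in different frequencies.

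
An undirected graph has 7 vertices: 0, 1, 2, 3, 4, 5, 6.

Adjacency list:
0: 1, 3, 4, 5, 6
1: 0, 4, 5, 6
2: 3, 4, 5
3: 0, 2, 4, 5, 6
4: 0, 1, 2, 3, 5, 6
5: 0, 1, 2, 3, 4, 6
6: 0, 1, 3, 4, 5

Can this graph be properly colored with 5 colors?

The chromatic number is 5. 0, 3, 4, 5, 6 are pairwise adjacent (a clique of size 5), so at least 5 colors are needed.
5 colors suffice: 0=purple, 1=green, 2=yellow, 3=green, 4=red, 5=blue, 6=yellow.
That is already a proper 5-coloring.

Yes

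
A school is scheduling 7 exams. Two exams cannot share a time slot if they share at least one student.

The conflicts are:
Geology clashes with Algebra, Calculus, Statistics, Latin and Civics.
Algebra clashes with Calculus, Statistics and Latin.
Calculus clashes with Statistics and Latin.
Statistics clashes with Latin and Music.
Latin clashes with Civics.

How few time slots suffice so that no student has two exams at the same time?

5

Geology, Algebra, Calculus, Statistics, Latin are mutually in conflict, so at least 5 time slots are needed.
A valid assignment using 5 time slots: Geology=3, Algebra=5, Calculus=4, Statistics=2, Latin=1, Music=1, Civics=2. Every pair that conflicts lands in different time slots.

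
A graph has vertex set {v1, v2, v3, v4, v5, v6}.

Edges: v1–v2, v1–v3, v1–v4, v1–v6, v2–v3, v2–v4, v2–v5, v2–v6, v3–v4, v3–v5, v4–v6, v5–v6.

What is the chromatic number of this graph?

4

v1, v2, v4, v6 form a clique, so at least 4 colors are needed.
One proper 4-coloring: v1=4, v2=1, v3=2, v4=3, v5=3, v6=2. Each edge has distinct colors on its endpoints.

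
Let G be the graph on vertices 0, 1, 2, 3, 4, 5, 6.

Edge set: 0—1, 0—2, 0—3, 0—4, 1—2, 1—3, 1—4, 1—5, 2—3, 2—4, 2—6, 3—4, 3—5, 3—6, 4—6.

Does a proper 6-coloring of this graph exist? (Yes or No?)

The chromatic number is 5. 0, 1, 2, 3, 4 are pairwise adjacent (a clique of size 5), so at least 5 colors are needed.
A valid assignment using 5 colors: 0=e, 1=b, 2=d, 3=a, 4=c, 5=c, 6=b.
Since 6 ≥ 5, a proper 6-coloring certainly exists.

Yes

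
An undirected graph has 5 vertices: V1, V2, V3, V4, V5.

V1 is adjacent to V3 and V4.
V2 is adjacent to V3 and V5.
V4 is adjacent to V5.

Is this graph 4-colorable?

Yes

The chromatic number is 3. The cycle V1-V3-V2-V5-V4-V1 has odd length 5, so it cannot be 2-colored; at least 3 colors are needed.
3 colors suffice: color R → {V1, V2}; color B → {V3, V4}; color G → {V5}.
Since 4 ≥ 3, a proper 4-coloring certainly exists.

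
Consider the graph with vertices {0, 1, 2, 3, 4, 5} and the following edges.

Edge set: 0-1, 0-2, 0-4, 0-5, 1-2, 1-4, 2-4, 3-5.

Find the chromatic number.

0, 1, 2, 4 are pairwise adjacent (a clique of size 4), so at least 4 colors are needed.
4 colors suffice: color a → {0, 3}; color b → {1, 5}; color c → {4}; color d → {2}. Each edge has distinct colors on its endpoints.

4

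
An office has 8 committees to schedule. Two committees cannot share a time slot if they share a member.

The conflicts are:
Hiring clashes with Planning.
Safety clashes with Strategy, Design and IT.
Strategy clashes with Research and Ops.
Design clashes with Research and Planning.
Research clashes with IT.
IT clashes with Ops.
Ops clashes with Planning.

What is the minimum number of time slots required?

3

The cycle Strategy-Safety-Design-Planning-Ops-Strategy has odd length 5, so it cannot be 2-colored; at least 3 time slots are needed.
3 time slots suffice: time slot 1 → {Hiring, Strategy, Design, IT}; time slot 2 → {Safety, Research, Ops}; time slot 3 → {Planning}. Every pair that conflicts lands in different time slots.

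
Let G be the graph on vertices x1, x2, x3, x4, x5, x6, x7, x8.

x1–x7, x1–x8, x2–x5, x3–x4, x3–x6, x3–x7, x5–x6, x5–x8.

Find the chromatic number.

2

x3 and x6 are adjacent, so at least 2 colors are needed.
One proper 2-coloring: x1=1, x2=2, x3=1, x4=2, x5=1, x6=2, x7=2, x8=2. No two adjacent vertices share a color.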